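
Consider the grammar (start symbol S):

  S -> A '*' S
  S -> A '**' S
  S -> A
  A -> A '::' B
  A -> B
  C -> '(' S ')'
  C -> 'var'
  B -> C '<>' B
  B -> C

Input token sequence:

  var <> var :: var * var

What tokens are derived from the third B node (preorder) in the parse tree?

[S [A [A [B [C var] <> [B [C var]]]] :: [B [C var]]] * [S [A [B [C var]]]]]

var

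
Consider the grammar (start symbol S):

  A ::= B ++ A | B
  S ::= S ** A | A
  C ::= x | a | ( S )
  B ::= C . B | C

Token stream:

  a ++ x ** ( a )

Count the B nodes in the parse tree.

[S [S [A [B [C a]] ++ [A [B [C x]]]]] ** [A [B [C ( [S [A [B [C a]]]] )]]]]

4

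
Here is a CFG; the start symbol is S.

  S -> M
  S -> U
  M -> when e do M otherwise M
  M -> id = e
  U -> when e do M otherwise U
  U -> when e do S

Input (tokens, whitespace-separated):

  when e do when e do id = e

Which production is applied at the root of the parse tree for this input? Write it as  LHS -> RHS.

[S [U when e do [S [U when e do [S [M id = e]]]]]]

S -> U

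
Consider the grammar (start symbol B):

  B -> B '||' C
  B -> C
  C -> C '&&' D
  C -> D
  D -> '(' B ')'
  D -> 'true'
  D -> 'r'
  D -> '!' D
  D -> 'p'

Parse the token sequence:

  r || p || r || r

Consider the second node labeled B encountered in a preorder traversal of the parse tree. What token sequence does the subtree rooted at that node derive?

r || p || r

[B [B [B [B [C [D r]]] || [C [D p]]] || [C [D r]]] || [C [D r]]]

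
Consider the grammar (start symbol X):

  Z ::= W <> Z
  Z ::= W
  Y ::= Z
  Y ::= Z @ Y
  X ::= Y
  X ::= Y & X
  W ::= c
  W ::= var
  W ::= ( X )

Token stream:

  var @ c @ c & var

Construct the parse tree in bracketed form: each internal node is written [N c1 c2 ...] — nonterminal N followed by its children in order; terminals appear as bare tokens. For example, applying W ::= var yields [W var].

X
Y & X
Z @ Y & X
W @ Y & X
var @ Y & X
var @ Z @ Y & X
var @ W @ Y & X
var @ c @ Y & X
var @ c @ Z & X
var @ c @ W & X
var @ c @ c & X
var @ c @ c & Y
var @ c @ c & Z
var @ c @ c & W
var @ c @ c & var

[X [Y [Z [W var]] @ [Y [Z [W c]] @ [Y [Z [W c]]]]] & [X [Y [Z [W var]]]]]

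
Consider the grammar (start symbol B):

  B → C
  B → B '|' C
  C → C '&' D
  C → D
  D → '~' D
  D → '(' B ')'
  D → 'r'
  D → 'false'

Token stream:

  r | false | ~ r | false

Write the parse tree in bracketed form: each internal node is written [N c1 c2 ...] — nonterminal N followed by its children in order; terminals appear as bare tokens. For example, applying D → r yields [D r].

B
B | C
B | C | C
B | C | C | C
C | C | C | C
D | C | C | C
r | C | C | C
r | D | C | C
r | false | C | C
r | false | D | C
r | false | ~ D | C
r | false | ~ r | C
r | false | ~ r | D
r | false | ~ r | false

[B [B [B [B [C [D r]]] | [C [D false]]] | [C [D ~ [D r]]]] | [C [D false]]]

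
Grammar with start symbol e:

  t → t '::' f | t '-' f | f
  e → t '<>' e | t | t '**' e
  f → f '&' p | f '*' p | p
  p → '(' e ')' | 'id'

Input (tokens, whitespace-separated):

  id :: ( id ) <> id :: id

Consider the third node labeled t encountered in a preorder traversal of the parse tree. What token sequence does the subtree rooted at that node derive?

id

[e [t [t [f [p id]]] :: [f [p ( [e [t [f [p id]]]] )]]] <> [e [t [t [f [p id]]] :: [f [p id]]]]]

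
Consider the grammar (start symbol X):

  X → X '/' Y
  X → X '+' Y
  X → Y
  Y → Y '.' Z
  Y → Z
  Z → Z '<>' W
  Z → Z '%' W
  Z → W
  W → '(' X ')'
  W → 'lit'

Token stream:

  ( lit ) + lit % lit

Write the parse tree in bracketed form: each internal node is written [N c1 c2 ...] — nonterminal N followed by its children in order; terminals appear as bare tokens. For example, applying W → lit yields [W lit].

[X [X [Y [Z [W ( [X [Y [Z [W lit]]]] )]]]] + [Y [Z [Z [W lit]] % [W lit]]]]

X
X + Y
Y + Y
Z + Y
W + Y
( X ) + Y
( Y ) + Y
( Z ) + Y
( W ) + Y
( lit ) + Y
( lit ) + Z
( lit ) + Z % W
( lit ) + W % W
( lit ) + lit % W
( lit ) + lit % lit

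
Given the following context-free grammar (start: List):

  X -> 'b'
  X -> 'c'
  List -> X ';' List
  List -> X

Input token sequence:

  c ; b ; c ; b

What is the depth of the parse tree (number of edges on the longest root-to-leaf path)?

[List [X c] ; [List [X b] ; [List [X c] ; [List [X b]]]]]

5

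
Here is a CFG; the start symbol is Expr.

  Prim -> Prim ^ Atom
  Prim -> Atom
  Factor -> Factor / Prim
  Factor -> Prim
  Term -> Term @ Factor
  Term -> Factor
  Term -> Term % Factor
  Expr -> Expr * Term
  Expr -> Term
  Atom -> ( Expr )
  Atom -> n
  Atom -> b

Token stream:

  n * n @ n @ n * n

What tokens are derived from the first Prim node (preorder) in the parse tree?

n

[Expr [Expr [Expr [Term [Factor [Prim [Atom n]]]]] * [Term [Term [Term [Factor [Prim [Atom n]]]] @ [Factor [Prim [Atom n]]]] @ [Factor [Prim [Atom n]]]]] * [Term [Factor [Prim [Atom n]]]]]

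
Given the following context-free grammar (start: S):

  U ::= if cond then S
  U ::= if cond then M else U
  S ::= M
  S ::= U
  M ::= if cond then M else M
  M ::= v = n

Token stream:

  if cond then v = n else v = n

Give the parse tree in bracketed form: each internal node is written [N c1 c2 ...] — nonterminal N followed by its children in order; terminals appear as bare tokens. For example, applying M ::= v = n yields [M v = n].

S
M
if cond then M else M
if cond then v = n else M
if cond then v = n else v = n

[S [M if cond then [M v = n] else [M v = n]]]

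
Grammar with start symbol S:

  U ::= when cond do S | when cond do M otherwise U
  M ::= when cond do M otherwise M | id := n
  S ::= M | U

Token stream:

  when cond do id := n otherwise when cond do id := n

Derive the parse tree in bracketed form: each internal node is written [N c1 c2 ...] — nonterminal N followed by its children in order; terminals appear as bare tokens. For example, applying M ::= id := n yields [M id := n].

[S [U when cond do [M id := n] otherwise [U when cond do [S [M id := n]]]]]

S
U
when cond do M otherwise U
when cond do id := n otherwise U
when cond do id := n otherwise when cond do S
when cond do id := n otherwise when cond do M
when cond do id := n otherwise when cond do id := n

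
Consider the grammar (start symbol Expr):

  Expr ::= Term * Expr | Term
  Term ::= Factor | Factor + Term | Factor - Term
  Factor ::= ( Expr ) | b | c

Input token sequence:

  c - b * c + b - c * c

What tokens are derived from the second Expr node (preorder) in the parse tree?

c + b - c * c

[Expr [Term [Factor c] - [Term [Factor b]]] * [Expr [Term [Factor c] + [Term [Factor b] - [Term [Factor c]]]] * [Expr [Term [Factor c]]]]]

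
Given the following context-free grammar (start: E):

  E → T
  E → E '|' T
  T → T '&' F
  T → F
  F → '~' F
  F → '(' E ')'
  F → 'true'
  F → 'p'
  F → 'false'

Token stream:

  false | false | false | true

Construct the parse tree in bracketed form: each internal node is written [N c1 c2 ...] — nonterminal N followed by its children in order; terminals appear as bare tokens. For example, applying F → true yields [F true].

[E [E [E [E [T [F false]]] | [T [F false]]] | [T [F false]]] | [T [F true]]]

E
E | T
E | T | T
E | T | T | T
T | T | T | T
F | T | T | T
false | T | T | T
false | F | T | T
false | false | T | T
false | false | F | T
false | false | false | T
false | false | false | F
false | false | false | true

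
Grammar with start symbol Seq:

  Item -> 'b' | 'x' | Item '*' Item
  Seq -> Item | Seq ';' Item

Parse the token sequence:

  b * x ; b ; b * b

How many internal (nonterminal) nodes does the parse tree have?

[Seq [Seq [Seq [Item [Item b] * [Item x]]] ; [Item b]] ; [Item [Item b] * [Item b]]]

10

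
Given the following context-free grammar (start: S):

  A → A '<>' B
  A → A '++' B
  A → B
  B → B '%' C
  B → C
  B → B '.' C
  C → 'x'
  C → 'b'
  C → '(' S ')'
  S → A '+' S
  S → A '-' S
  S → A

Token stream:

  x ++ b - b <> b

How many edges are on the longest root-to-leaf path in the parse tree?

[S [A [A [B [C x]]] ++ [B [C b]]] - [S [A [A [B [C b]]] <> [B [C b]]]]]

6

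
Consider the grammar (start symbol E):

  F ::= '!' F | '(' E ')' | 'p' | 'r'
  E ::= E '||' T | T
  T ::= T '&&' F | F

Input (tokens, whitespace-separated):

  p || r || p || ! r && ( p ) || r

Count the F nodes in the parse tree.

[E [E [E [E [E [T [F p]]] || [T [F r]]] || [T [F p]]] || [T [T [F ! [F r]]] && [F ( [E [T [F p]]] )]]] || [T [F r]]]

8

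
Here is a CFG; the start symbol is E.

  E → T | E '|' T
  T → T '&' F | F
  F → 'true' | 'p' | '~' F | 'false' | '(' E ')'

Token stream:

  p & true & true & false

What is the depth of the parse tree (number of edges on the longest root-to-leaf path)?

6

[E [T [T [T [T [F p]] & [F true]] & [F true]] & [F false]]]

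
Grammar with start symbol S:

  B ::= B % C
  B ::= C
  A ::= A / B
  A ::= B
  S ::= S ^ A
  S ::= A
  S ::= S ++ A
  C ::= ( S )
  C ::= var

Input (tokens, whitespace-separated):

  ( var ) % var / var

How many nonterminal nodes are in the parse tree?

13

[S [A [A [B [B [C ( [S [A [B [C var]]]] )]] % [C var]]] / [B [C var]]]]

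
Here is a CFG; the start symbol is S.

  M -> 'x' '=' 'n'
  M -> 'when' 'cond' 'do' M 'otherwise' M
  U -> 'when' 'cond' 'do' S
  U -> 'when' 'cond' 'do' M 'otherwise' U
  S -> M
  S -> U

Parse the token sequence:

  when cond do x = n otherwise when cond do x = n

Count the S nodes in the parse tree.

[S [U when cond do [M x = n] otherwise [U when cond do [S [M x = n]]]]]

2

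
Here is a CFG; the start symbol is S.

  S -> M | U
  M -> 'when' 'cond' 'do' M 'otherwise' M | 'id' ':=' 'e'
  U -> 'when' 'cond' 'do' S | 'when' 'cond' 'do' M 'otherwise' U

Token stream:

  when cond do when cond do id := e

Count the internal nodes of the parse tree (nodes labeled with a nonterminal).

6

[S [U when cond do [S [U when cond do [S [M id := e]]]]]]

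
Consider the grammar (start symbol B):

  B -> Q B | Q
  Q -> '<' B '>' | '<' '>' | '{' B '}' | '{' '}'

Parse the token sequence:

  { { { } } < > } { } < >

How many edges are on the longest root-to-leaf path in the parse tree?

[B [Q { [B [Q { [B [Q { }]] }] [B [Q < >]]] }] [B [Q { }] [B [Q < >]]]]

6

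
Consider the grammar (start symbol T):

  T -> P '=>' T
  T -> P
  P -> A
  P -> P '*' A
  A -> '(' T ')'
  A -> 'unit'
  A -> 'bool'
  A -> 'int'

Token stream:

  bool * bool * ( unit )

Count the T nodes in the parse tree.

2

[T [P [P [P [A bool]] * [A bool]] * [A ( [T [P [A unit]]] )]]]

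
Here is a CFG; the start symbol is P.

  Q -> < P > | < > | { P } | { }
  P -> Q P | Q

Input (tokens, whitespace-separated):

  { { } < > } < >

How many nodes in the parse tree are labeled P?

4

[P [Q { [P [Q { }] [P [Q < >]]] }] [P [Q < >]]]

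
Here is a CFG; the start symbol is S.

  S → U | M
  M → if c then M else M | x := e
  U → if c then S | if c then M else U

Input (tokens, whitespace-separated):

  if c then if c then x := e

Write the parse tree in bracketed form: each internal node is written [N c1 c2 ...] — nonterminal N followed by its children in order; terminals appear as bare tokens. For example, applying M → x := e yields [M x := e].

[S [U if c then [S [U if c then [S [M x := e]]]]]]

S
U
if c then S
if c then U
if c then if c then S
if c then if c then M
if c then if c then x := e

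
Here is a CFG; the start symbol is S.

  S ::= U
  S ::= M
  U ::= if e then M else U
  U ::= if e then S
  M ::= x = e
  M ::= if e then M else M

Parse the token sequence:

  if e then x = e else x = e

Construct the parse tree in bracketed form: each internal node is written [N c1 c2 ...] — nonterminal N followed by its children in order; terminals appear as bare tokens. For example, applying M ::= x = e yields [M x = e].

[S [M if e then [M x = e] else [M x = e]]]

S
M
if e then M else M
if e then x = e else M
if e then x = e else x = e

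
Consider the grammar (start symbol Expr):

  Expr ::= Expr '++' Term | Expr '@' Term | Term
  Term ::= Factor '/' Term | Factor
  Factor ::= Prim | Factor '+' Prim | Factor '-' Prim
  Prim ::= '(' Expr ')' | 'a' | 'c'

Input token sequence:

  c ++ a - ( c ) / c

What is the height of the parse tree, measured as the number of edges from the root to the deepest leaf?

[Expr [Expr [Term [Factor [Prim c]]]] ++ [Term [Factor [Factor [Prim a]] - [Prim ( [Expr [Term [Factor [Prim c]]]] )]] / [Term [Factor [Prim c]]]]]

8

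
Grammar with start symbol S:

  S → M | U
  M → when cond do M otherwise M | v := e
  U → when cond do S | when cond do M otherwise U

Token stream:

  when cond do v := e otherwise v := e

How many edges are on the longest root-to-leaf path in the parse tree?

[S [M when cond do [M v := e] otherwise [M v := e]]]

3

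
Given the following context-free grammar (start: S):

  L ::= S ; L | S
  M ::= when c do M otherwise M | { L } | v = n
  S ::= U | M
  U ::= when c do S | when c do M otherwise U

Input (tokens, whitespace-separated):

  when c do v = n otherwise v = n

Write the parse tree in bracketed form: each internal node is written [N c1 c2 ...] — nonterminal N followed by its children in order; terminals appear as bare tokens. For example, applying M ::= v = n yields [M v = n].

[S [M when c do [M v = n] otherwise [M v = n]]]

S
M
when c do M otherwise M
when c do v = n otherwise M
when c do v = n otherwise v = n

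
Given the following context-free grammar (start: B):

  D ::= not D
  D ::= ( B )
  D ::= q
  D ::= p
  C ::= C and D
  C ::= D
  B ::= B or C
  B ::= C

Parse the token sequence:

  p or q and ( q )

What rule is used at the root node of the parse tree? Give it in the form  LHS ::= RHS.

B ::= B or C

[B [B [C [D p]]] or [C [C [D q]] and [D ( [B [C [D q]]] )]]]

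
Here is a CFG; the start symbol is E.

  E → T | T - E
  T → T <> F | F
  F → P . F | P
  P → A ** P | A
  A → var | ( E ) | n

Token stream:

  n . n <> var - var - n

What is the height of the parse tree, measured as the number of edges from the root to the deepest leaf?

7

[E [T [T [F [P [A n]] . [F [P [A n]]]]] <> [F [P [A var]]]] - [E [T [F [P [A var]]]] - [E [T [F [P [A n]]]]]]]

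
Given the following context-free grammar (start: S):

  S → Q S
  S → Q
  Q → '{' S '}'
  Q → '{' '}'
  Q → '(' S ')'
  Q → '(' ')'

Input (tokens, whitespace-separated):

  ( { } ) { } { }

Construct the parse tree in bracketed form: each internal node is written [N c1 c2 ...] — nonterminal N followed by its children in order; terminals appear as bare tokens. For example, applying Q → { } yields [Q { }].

[S [Q ( [S [Q { }]] )] [S [Q { }] [S [Q { }]]]]

S
Q S
( S ) S
( Q ) S
( { } ) S
( { } ) Q S
( { } ) { } S
( { } ) { } Q
( { } ) { } { }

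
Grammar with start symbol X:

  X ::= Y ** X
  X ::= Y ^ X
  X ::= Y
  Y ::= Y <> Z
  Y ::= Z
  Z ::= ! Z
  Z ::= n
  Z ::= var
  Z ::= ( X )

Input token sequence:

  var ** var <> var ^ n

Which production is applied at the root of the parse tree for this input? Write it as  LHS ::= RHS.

X ::= Y ** X

[X [Y [Z var]] ** [X [Y [Y [Z var]] <> [Z var]] ^ [X [Y [Z n]]]]]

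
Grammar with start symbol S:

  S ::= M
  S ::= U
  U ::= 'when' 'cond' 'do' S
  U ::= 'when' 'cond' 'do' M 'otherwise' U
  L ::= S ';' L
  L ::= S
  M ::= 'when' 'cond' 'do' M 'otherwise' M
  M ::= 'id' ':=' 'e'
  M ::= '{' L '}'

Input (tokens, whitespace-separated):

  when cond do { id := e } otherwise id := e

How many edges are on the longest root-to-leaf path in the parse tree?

[S [M when cond do [M { [L [S [M id := e]]] }] otherwise [M id := e]]]

6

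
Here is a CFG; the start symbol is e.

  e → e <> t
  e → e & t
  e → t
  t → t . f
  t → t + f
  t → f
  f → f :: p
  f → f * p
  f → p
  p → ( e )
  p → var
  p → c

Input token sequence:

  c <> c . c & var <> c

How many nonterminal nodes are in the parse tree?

[e [e [e [e [t [f [p c]]]] <> [t [t [f [p c]]] . [f [p c]]]] & [t [f [p var]]]] <> [t [f [p c]]]]

19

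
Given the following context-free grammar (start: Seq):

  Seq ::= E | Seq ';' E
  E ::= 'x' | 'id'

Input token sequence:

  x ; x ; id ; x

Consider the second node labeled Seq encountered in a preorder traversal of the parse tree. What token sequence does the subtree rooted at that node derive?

x ; x ; id

[Seq [Seq [Seq [Seq [E x]] ; [E x]] ; [E id]] ; [E x]]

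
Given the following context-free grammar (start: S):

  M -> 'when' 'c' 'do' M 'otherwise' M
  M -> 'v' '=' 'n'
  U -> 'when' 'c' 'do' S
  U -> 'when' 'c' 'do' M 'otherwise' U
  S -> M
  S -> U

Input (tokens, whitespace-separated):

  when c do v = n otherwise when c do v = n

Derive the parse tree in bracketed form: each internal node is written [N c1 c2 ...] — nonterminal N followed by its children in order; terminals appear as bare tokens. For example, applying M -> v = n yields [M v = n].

S
U
when c do M otherwise U
when c do v = n otherwise U
when c do v = n otherwise when c do S
when c do v = n otherwise when c do M
when c do v = n otherwise when c do v = n

[S [U when c do [M v = n] otherwise [U when c do [S [M v = n]]]]]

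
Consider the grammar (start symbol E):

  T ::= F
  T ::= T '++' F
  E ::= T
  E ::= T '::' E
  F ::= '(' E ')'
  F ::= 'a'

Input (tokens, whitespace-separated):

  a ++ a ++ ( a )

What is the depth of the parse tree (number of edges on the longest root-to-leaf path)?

6

[E [T [T [T [F a]] ++ [F a]] ++ [F ( [E [T [F a]]] )]]]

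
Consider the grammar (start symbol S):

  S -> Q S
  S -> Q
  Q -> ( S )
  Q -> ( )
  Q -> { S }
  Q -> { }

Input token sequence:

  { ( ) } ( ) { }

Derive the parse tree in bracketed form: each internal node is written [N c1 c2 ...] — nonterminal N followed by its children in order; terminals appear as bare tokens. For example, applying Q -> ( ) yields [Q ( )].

[S [Q { [S [Q ( )]] }] [S [Q ( )] [S [Q { }]]]]

S
Q S
{ S } S
{ Q } S
{ ( ) } S
{ ( ) } Q S
{ ( ) } ( ) S
{ ( ) } ( ) Q
{ ( ) } ( ) { }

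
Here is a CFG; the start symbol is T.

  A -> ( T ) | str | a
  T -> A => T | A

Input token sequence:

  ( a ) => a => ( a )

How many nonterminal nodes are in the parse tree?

10

[T [A ( [T [A a]] )] => [T [A a] => [T [A ( [T [A a]] )]]]]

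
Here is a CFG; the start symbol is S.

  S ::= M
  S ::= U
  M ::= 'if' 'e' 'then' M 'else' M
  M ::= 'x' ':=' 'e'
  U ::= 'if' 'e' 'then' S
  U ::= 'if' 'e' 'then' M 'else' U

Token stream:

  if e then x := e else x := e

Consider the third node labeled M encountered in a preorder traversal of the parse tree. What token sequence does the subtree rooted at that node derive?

x := e

[S [M if e then [M x := e] else [M x := e]]]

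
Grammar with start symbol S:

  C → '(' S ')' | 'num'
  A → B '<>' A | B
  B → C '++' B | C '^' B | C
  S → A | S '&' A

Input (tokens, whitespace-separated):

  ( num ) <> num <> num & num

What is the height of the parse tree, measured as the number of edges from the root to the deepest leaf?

9

[S [S [A [B [C ( [S [A [B [C num]]]] )]] <> [A [B [C num]] <> [A [B [C num]]]]]] & [A [B [C num]]]]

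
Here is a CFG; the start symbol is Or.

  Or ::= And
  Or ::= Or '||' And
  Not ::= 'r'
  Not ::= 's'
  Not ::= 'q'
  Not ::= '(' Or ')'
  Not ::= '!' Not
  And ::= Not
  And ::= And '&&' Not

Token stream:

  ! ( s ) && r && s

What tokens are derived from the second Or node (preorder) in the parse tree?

s

[Or [And [And [And [Not ! [Not ( [Or [And [Not s]]] )]]] && [Not r]] && [Not s]]]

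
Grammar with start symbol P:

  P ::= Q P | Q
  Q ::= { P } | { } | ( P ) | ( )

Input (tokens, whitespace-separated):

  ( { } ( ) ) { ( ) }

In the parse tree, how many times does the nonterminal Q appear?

5

[P [Q ( [P [Q { }] [P [Q ( )]]] )] [P [Q { [P [Q ( )]] }]]]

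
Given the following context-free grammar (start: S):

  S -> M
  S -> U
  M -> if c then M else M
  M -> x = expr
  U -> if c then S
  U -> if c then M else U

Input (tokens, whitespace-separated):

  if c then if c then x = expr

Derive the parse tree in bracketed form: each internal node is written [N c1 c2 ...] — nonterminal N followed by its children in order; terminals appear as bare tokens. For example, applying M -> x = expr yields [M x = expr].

[S [U if c then [S [U if c then [S [M x = expr]]]]]]

S
U
if c then S
if c then U
if c then if c then S
if c then if c then M
if c then if c then x = expr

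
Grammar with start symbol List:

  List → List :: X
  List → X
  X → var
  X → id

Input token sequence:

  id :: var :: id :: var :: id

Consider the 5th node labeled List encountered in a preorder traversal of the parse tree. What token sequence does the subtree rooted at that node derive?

[List [List [List [List [List [X id]] :: [X var]] :: [X id]] :: [X var]] :: [X id]]

id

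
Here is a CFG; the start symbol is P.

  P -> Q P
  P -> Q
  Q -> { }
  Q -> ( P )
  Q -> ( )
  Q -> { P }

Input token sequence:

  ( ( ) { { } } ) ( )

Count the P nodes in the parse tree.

[P [Q ( [P [Q ( )] [P [Q { [P [Q { }]] }]]] )] [P [Q ( )]]]

5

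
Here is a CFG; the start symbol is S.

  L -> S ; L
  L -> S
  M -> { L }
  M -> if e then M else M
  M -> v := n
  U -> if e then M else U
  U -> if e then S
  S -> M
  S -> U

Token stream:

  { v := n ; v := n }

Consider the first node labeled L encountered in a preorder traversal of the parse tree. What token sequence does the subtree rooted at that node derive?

[S [M { [L [S [M v := n]] ; [L [S [M v := n]]]] }]]

v := n ; v := n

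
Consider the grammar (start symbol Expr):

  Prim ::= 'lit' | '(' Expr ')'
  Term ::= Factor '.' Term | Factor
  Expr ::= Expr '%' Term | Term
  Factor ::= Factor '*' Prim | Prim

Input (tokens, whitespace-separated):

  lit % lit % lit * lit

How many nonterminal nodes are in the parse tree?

[Expr [Expr [Expr [Term [Factor [Prim lit]]]] % [Term [Factor [Prim lit]]]] % [Term [Factor [Factor [Prim lit]] * [Prim lit]]]]

14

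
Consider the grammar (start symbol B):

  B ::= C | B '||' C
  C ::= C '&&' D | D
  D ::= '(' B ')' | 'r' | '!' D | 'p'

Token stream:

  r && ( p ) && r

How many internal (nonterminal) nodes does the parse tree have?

10

[B [C [C [C [D r]] && [D ( [B [C [D p]]] )]] && [D r]]]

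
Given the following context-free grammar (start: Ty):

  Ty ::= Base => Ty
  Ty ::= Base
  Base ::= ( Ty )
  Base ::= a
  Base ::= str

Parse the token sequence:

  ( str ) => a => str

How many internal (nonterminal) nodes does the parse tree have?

8

[Ty [Base ( [Ty [Base str]] )] => [Ty [Base a] => [Ty [Base str]]]]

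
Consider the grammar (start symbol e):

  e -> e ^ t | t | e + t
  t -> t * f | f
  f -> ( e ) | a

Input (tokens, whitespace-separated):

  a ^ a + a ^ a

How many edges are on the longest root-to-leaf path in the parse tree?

[e [e [e [e [t [f a]]] ^ [t [f a]]] + [t [f a]]] ^ [t [f a]]]

6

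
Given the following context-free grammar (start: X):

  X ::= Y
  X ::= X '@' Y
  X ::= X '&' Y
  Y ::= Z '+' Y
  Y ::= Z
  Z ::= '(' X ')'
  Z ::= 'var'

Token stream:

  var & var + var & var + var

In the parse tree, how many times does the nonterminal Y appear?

[X [X [X [Y [Z var]]] & [Y [Z var] + [Y [Z var]]]] & [Y [Z var] + [Y [Z var]]]]

5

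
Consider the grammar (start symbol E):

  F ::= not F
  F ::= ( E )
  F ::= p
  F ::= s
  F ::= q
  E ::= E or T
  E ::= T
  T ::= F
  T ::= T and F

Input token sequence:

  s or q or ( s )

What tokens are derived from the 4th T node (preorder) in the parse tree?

s

[E [E [E [T [F s]]] or [T [F q]]] or [T [F ( [E [T [F s]]] )]]]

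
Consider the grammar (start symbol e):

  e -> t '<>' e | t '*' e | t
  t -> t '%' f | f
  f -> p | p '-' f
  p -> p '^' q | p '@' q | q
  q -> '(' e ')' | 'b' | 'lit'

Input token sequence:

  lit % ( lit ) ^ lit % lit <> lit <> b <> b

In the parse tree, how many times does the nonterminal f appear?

[e [t [t [t [f [p [q lit]]]] % [f [p [p [q ( [e [t [f [p [q lit]]]]] )]] ^ [q lit]]]] % [f [p [q lit]]]] <> [e [t [f [p [q lit]]]] <> [e [t [f [p [q b]]]] <> [e [t [f [p [q b]]]]]]]]

7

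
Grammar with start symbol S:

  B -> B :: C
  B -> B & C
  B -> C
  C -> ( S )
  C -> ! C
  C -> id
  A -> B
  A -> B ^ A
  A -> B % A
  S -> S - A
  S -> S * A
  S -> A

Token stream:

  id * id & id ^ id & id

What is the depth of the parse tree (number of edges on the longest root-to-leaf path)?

6

[S [S [A [B [C id]]]] * [A [B [B [C id]] & [C id]] ^ [A [B [B [C id]] & [C id]]]]]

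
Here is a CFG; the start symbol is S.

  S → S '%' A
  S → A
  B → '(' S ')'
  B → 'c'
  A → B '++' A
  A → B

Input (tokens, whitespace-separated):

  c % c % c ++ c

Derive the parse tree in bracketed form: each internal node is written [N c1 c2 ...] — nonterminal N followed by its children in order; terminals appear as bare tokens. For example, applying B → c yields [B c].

[S [S [S [A [B c]]] % [A [B c]]] % [A [B c] ++ [A [B c]]]]

S
S % A
S % A % A
A % A % A
B % A % A
c % A % A
c % B % A
c % c % A
c % c % B ++ A
c % c % c ++ A
c % c % c ++ B
c % c % c ++ c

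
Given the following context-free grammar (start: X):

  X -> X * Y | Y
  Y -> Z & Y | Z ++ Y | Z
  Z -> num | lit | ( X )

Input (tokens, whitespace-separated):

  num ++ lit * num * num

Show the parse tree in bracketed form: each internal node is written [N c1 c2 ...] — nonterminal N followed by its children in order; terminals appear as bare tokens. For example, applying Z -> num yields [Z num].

X
X * Y
X * Y * Y
Y * Y * Y
Z ++ Y * Y * Y
num ++ Y * Y * Y
num ++ Z * Y * Y
num ++ lit * Y * Y
num ++ lit * Z * Y
num ++ lit * num * Y
num ++ lit * num * Z
num ++ lit * num * num

[X [X [X [Y [Z num] ++ [Y [Z lit]]]] * [Y [Z num]]] * [Y [Z num]]]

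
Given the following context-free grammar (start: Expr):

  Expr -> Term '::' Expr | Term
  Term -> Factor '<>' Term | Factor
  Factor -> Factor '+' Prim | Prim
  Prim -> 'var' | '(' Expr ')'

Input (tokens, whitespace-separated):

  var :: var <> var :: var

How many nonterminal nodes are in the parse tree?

15

[Expr [Term [Factor [Prim var]]] :: [Expr [Term [Factor [Prim var]] <> [Term [Factor [Prim var]]]] :: [Expr [Term [Factor [Prim var]]]]]]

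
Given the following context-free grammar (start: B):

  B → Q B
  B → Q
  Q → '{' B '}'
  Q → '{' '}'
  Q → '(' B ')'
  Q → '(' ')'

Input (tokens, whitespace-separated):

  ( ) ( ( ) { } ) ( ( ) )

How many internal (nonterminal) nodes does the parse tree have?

12

[B [Q ( )] [B [Q ( [B [Q ( )] [B [Q { }]]] )] [B [Q ( [B [Q ( )]] )]]]]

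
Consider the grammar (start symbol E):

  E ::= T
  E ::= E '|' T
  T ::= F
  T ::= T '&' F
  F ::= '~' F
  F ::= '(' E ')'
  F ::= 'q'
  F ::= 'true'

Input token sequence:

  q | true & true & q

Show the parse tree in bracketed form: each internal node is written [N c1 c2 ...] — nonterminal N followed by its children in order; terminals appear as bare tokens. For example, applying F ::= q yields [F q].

E
E | T
T | T
F | T
q | T
q | T & F
q | T & F & F
q | F & F & F
q | true & F & F
q | true & true & F
q | true & true & q

[E [E [T [F q]]] | [T [T [T [F true]] & [F true]] & [F q]]]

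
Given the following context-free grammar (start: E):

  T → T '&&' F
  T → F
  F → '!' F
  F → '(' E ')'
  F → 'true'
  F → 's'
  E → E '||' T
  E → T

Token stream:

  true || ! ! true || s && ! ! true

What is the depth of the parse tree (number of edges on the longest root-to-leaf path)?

[E [E [E [T [F true]]] || [T [F ! [F ! [F true]]]]] || [T [T [F s]] && [F ! [F ! [F true]]]]]

6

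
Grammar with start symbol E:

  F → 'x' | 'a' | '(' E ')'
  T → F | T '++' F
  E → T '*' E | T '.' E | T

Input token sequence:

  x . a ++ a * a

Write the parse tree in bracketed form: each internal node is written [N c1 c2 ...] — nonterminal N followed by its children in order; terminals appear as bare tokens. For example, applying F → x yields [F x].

[E [T [F x]] . [E [T [T [F a]] ++ [F a]] * [E [T [F a]]]]]

E
T . E
F . E
x . E
x . T * E
x . T ++ F * E
x . F ++ F * E
x . a ++ F * E
x . a ++ a * E
x . a ++ a * T
x . a ++ a * F
x . a ++ a * a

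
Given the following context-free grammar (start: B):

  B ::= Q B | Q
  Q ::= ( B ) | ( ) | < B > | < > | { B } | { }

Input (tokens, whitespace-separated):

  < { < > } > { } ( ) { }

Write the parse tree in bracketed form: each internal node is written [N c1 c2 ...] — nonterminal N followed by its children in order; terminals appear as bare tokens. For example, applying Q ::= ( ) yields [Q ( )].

[B [Q < [B [Q { [B [Q < >]] }]] >] [B [Q { }] [B [Q ( )] [B [Q { }]]]]]

B
Q B
< B > B
< Q > B
< { B } > B
< { Q } > B
< { < > } > B
< { < > } > Q B
< { < > } > { } B
< { < > } > { } Q B
< { < > } > { } ( ) B
< { < > } > { } ( ) Q
< { < > } > { } ( ) { }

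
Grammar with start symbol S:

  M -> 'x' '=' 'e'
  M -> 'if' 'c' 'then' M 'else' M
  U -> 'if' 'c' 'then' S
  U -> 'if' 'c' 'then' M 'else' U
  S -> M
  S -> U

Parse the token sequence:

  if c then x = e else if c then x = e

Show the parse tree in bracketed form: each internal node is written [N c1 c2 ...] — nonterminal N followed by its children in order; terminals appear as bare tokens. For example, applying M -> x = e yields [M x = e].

[S [U if c then [M x = e] else [U if c then [S [M x = e]]]]]

S
U
if c then M else U
if c then x = e else U
if c then x = e else if c then S
if c then x = e else if c then M
if c then x = e else if c then x = e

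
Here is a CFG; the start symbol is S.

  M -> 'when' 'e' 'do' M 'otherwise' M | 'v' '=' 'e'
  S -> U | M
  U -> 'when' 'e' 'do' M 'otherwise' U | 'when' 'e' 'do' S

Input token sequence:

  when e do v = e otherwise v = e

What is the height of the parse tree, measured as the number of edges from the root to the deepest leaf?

3

[S [M when e do [M v = e] otherwise [M v = e]]]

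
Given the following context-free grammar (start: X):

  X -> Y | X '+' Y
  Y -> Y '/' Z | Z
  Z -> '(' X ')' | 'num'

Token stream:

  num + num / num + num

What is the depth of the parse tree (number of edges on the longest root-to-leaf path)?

[X [X [X [Y [Z num]]] + [Y [Y [Z num]] / [Z num]]] + [Y [Z num]]]

5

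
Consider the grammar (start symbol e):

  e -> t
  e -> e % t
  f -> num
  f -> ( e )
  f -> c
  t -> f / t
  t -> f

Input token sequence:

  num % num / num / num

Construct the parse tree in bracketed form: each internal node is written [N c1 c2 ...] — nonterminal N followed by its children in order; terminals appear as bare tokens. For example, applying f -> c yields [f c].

[e [e [t [f num]]] % [t [f num] / [t [f num] / [t [f num]]]]]

e
e % t
t % t
f % t
num % t
num % f / t
num % num / t
num % num / f / t
num % num / num / t
num % num / num / f
num % num / num / num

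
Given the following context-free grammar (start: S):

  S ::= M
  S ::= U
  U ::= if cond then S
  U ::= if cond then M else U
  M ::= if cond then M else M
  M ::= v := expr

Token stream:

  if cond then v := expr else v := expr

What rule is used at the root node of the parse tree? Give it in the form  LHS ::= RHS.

S ::= M

[S [M if cond then [M v := expr] else [M v := expr]]]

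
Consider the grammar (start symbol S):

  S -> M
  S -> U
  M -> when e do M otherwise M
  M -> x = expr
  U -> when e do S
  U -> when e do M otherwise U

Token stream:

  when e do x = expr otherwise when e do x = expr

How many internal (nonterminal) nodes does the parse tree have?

6

[S [U when e do [M x = expr] otherwise [U when e do [S [M x = expr]]]]]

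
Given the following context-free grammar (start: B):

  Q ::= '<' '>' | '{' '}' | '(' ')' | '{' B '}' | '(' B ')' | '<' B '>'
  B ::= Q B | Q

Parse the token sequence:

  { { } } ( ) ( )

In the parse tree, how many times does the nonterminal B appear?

4

[B [Q { [B [Q { }]] }] [B [Q ( )] [B [Q ( )]]]]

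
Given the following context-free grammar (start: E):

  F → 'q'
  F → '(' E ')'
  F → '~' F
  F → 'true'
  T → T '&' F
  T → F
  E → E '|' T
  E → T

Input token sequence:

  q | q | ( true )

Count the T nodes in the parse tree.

[E [E [E [T [F q]]] | [T [F q]]] | [T [F ( [E [T [F true]]] )]]]

4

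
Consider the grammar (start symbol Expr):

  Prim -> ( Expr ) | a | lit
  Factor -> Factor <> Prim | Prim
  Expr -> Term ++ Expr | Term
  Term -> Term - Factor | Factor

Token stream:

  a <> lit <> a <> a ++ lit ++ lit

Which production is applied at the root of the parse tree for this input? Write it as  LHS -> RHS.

[Expr [Term [Factor [Factor [Factor [Factor [Prim a]] <> [Prim lit]] <> [Prim a]] <> [Prim a]]] ++ [Expr [Term [Factor [Prim lit]]] ++ [Expr [Term [Factor [Prim lit]]]]]]

Expr -> Term ++ Expr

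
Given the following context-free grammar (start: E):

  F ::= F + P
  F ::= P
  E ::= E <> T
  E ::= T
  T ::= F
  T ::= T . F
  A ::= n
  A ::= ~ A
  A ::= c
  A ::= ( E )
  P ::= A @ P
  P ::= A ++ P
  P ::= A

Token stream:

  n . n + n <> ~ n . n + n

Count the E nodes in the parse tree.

2

[E [E [T [T [F [P [A n]]]] . [F [F [P [A n]]] + [P [A n]]]]] <> [T [T [F [P [A ~ [A n]]]]] . [F [F [P [A n]]] + [P [A n]]]]]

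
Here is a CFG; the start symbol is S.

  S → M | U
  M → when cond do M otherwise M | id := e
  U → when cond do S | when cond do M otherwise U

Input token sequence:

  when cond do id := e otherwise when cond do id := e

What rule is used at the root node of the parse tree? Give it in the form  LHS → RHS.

[S [U when cond do [M id := e] otherwise [U when cond do [S [M id := e]]]]]

S → U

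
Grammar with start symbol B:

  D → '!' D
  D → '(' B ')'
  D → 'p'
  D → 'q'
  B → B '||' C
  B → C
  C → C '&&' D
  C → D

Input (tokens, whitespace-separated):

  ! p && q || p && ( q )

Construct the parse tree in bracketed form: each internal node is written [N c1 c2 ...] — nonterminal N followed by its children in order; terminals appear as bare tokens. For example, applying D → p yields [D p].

B
B || C
C || C
C && D || C
D && D || C
! D && D || C
! p && D || C
! p && q || C
! p && q || C && D
! p && q || D && D
! p && q || p && D
! p && q || p && ( B )
! p && q || p && ( C )
! p && q || p && ( D )
! p && q || p && ( q )

[B [B [C [C [D ! [D p]]] && [D q]]] || [C [C [D p]] && [D ( [B [C [D q]]] )]]]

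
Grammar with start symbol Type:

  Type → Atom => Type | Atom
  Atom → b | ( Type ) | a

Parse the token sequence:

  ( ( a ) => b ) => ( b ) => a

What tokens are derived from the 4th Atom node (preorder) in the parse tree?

[Type [Atom ( [Type [Atom ( [Type [Atom a]] )] => [Type [Atom b]]] )] => [Type [Atom ( [Type [Atom b]] )] => [Type [Atom a]]]]

b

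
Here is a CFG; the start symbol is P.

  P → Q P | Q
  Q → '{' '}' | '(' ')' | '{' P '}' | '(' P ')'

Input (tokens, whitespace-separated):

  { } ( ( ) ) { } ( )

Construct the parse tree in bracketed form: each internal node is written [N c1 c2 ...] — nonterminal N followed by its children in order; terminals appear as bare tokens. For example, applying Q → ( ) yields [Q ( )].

P
Q P
{ } P
{ } Q P
{ } ( P ) P
{ } ( Q ) P
{ } ( ( ) ) P
{ } ( ( ) ) Q P
{ } ( ( ) ) { } P
{ } ( ( ) ) { } Q
{ } ( ( ) ) { } ( )

[P [Q { }] [P [Q ( [P [Q ( )]] )] [P [Q { }] [P [Q ( )]]]]]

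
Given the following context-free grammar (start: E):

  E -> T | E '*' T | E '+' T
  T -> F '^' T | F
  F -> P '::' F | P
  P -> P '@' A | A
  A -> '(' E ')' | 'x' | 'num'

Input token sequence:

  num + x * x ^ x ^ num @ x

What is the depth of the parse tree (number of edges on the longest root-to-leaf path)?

[E [E [E [T [F [P [A num]]]]] + [T [F [P [A x]]]]] * [T [F [P [A x]]] ^ [T [F [P [A x]]] ^ [T [F [P [P [A num]] @ [A x]]]]]]]

8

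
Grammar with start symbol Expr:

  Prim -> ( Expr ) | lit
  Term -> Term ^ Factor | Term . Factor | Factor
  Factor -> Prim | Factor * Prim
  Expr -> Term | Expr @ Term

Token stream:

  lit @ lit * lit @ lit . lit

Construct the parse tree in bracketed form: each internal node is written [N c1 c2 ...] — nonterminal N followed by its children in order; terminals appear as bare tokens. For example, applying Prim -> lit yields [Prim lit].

Expr
Expr @ Term
Expr @ Term @ Term
Term @ Term @ Term
Factor @ Term @ Term
Prim @ Term @ Term
lit @ Term @ Term
lit @ Factor @ Term
lit @ Factor * Prim @ Term
lit @ Prim * Prim @ Term
lit @ lit * Prim @ Term
lit @ lit * lit @ Term
lit @ lit * lit @ Term . Factor
lit @ lit * lit @ Factor . Factor
lit @ lit * lit @ Prim . Factor
lit @ lit * lit @ lit . Factor
lit @ lit * lit @ lit . Prim
lit @ lit * lit @ lit . lit

[Expr [Expr [Expr [Term [Factor [Prim lit]]]] @ [Term [Factor [Factor [Prim lit]] * [Prim lit]]]] @ [Term [Term [Factor [Prim lit]]] . [Factor [Prim lit]]]]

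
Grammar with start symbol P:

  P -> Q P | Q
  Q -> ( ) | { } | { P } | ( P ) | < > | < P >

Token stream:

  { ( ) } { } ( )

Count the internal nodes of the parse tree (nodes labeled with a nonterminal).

8

[P [Q { [P [Q ( )]] }] [P [Q { }] [P [Q ( )]]]]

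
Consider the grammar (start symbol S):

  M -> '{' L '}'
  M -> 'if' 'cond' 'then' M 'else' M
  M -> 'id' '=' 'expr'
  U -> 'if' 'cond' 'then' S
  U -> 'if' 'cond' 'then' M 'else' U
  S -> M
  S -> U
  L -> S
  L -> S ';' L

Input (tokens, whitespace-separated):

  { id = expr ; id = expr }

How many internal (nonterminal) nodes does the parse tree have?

[S [M { [L [S [M id = expr]] ; [L [S [M id = expr]]]] }]]

8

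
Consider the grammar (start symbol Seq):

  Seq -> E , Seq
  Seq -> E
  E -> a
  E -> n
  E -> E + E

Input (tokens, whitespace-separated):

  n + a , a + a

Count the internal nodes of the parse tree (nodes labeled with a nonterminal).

[Seq [E [E n] + [E a]] , [Seq [E [E a] + [E a]]]]

8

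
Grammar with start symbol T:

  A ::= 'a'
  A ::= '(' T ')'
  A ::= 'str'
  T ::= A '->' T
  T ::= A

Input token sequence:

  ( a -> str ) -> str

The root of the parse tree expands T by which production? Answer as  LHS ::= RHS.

[T [A ( [T [A a] -> [T [A str]]] )] -> [T [A str]]]

T ::= A '->' T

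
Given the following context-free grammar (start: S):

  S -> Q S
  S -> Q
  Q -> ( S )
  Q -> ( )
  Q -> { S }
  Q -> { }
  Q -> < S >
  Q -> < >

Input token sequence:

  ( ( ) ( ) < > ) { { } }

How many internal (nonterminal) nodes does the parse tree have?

[S [Q ( [S [Q ( )] [S [Q ( )] [S [Q < >]]]] )] [S [Q { [S [Q { }]] }]]]

12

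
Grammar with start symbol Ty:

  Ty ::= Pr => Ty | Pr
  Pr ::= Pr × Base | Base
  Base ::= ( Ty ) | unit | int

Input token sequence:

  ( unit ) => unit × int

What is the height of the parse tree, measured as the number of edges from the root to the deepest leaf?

6

[Ty [Pr [Base ( [Ty [Pr [Base unit]]] )]] => [Ty [Pr [Pr [Base unit]] × [Base int]]]]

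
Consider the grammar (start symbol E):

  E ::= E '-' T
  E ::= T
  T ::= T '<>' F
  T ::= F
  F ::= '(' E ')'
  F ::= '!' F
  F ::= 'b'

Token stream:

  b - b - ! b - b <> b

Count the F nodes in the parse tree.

[E [E [E [E [T [F b]]] - [T [F b]]] - [T [F ! [F b]]]] - [T [T [F b]] <> [F b]]]

6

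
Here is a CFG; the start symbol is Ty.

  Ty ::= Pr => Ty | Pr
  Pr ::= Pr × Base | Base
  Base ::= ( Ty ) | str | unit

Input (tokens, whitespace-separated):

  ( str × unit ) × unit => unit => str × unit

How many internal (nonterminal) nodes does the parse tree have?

[Ty [Pr [Pr [Base ( [Ty [Pr [Pr [Base str]] × [Base unit]]] )]] × [Base unit]] => [Ty [Pr [Base unit]] => [Ty [Pr [Pr [Base str]] × [Base unit]]]]]

18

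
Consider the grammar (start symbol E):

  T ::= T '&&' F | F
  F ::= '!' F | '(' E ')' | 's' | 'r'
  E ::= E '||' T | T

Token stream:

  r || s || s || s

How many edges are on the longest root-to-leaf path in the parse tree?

[E [E [E [E [T [F r]]] || [T [F s]]] || [T [F s]]] || [T [F s]]]

6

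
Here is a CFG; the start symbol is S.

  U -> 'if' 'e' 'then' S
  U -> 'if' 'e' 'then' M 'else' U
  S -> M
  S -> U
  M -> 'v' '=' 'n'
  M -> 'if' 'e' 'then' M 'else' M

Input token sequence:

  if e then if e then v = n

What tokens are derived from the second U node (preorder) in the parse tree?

if e then v = n

[S [U if e then [S [U if e then [S [M v = n]]]]]]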